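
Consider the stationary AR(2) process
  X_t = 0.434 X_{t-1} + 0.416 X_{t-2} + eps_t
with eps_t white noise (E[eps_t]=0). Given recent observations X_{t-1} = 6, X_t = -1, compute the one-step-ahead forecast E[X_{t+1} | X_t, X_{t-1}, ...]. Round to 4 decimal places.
E[X_{t+1} \mid \mathcal F_t] = 2.0620

For an AR(p) model X_t = c + sum_i phi_i X_{t-i} + eps_t, the
one-step-ahead conditional mean is
  E[X_{t+1} | X_t, ...] = c + sum_i phi_i X_{t+1-i}.
Substitute known values:
  E[X_{t+1} | ...] = (0.434) * (-1) + (0.416) * (6)
                   = 2.0620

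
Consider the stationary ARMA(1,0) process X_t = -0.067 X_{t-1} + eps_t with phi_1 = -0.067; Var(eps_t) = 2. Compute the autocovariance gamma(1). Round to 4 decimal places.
\gamma(1) = -0.1346

Multiply the model equation by X_{t-k} and take expectations. With theta_0 = psi_0 = 1 and psi_j the MA(infinity) weights, this gives
  gamma(k) - sum_i phi_i gamma(k-i) = c_k,
  c_k = sigma^2 * sum_{j=k..q} theta_j psi_{j-k}   (c_k = 0 for k > q),
using gamma(-m) = gamma(m).
Pure AR (q = 0): c_0 = sigma^2 = 2, c_k = 0 for k >= 1.
Equations for k = 0 and k = 1 (AR order 1):
  gamma(0) = phi_1 gamma(1) + c_0
  gamma(1) = phi_1 gamma(0) + c_1
Substituting the second into the first: gamma(0) (1 - phi_1^2) = c_0 + phi_1 c_1, so
  gamma(0) = c_0 / (1 - phi_1^2) = 2 / (1 - (-0.067)^2) = 2 / 0.995511 = 2.009018.
  gamma(1) = phi_1 gamma(0) = (-0.067)(2.009018) = -0.134604.
Therefore gamma(1) = -0.1346 (to 4 decimal places).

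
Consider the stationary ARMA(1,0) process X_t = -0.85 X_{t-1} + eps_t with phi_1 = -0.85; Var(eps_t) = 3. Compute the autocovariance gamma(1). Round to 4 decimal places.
\gamma(1) = -9.1892

Multiply the model equation by X_{t-k} and take expectations. With theta_0 = psi_0 = 1 and psi_j the MA(infinity) weights, this gives
  gamma(k) - sum_i phi_i gamma(k-i) = c_k,
  c_k = sigma^2 * sum_{j=k..q} theta_j psi_{j-k}   (c_k = 0 for k > q),
using gamma(-m) = gamma(m).
Pure AR (q = 0): c_0 = sigma^2 = 3, c_k = 0 for k >= 1.
Equations for k = 0 and k = 1 (AR order 1):
  gamma(0) = phi_1 gamma(1) + c_0
  gamma(1) = phi_1 gamma(0) + c_1
Substituting the second into the first: gamma(0) (1 - phi_1^2) = c_0 + phi_1 c_1, so
  gamma(0) = c_0 / (1 - phi_1^2) = 3 / (1 - (-0.85)^2) = 3 / 0.2775 = 10.810811.
  gamma(1) = phi_1 gamma(0) = (-0.85)(10.810811) = -9.189189.
Therefore gamma(1) = -9.1892 (to 4 decimal places).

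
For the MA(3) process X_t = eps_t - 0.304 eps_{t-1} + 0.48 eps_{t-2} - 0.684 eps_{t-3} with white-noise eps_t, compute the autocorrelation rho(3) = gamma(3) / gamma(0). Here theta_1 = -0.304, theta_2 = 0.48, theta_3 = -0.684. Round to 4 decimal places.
\rho(3) = -0.3820

For an MA(q) process with theta_0 = 1, the autocovariance is
  gamma(k) = sigma^2 * sum_{i=0..q-k} theta_i * theta_{i+k},
and rho(k) = gamma(k) / gamma(0). Sigma^2 cancels.
  numerator   = (1)*(-0.684) = -0.684.
  denominator = (1)^2 + (-0.304)^2 + (0.48)^2 + (-0.684)^2 = 1.790672.
  rho(3) = -0.684 / 1.790672 = -0.3820.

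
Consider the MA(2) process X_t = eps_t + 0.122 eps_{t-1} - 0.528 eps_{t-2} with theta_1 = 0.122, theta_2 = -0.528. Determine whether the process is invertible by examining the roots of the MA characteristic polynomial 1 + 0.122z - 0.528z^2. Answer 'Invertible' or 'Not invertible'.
\text{Invertible}

The MA(q) characteristic polynomial is P(z) = 1 + 0.122z - 0.528z^2.
Invertibility requires all roots to lie outside the unit circle, i.e. |z| > 1 for every root.
Set 1 + (0.122) z + (-0.528) z^2 = 0, i.e. a z^2 + b z + c = 0 with a = -0.528, b = 0.122, c = 1.
Discriminant D = b^2 - 4ac = (0.122)^2 - 4*(-0.528)*1 = 0.014884 - (-2.112) = 2.126884.
D >= 0, so the roots are real: z = (-b +/- sqrt(D)) / (2a) = (-0.122 +/- 1.458384) / (-1.056).
  z_1 = (-0.122 + 1.458384) / (-1.056) = -1.2655,   |z_1| = 1.2655.
  z_2 = (-0.122 - 1.458384) / (-1.056) = 1.4966,   |z_2| = 1.4966.
Moduli of all roots: 1.2655, 1.4966.
All moduli strictly greater than 1? Yes.
Verdict: Invertible.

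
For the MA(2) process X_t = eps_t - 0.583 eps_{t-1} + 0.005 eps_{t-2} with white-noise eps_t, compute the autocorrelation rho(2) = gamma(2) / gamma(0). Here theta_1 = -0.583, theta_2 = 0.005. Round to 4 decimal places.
\rho(2) = 0.0037

For an MA(q) process with theta_0 = 1, the autocovariance is
  gamma(k) = sigma^2 * sum_{i=0..q-k} theta_i * theta_{i+k},
and rho(k) = gamma(k) / gamma(0). Sigma^2 cancels.
  numerator   = (1)*(0.005) = 0.005.
  denominator = (1)^2 + (-0.583)^2 + (0.005)^2 = 1.339914.
  rho(2) = 0.005 / 1.339914 = 0.0037.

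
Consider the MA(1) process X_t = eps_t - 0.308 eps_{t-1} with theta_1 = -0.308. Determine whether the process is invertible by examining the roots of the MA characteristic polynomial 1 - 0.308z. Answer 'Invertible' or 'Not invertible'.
\text{Invertible}

The MA(q) characteristic polynomial is P(z) = 1 - 0.308z.
Invertibility requires all roots to lie outside the unit circle, i.e. |z| > 1 for every root.
This is linear in z: 1 + (-0.308) z = 0  =>  z = -1/(-0.308) = 3.246753,  |z| = 3.246753.
Moduli of all roots: 3.2468.
All moduli strictly greater than 1? Yes.
Verdict: Invertible.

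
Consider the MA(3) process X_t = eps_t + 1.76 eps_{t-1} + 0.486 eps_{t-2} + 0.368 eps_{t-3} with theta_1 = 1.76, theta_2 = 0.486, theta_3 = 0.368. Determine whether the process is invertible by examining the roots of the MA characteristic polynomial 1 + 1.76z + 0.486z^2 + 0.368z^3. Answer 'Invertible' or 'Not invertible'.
\text{Not invertible}

The MA(q) characteristic polynomial is P(z) = 1 + 1.76z + 0.486z^2 + 0.368z^3.
Invertibility requires all roots to lie outside the unit circle, i.e. |z| > 1 for every root.
Degree 3: look for a simple real root z0 first, then factor out (1 - z/z0) and solve the remaining quadratic.
Testing z0 = -0.625: P(-0.625) = 1 + (1.76)(-0.625) + (0.486)(-0.625)^2 + (0.368)(-0.625)^3
  = 1 + (-1.1) + (0.189844) + (-0.089844) = 0.  So z_0 = -0.625 is a root, |z_0| = 0.625.
Divide out the factor (1 + 1.6 z) = (1 - z/z0) (since 1/z0 = -1.6):
  P(z) = (1 + 1.6 z)(1 + (0.16) z + (0.23) z^2)
  [check: z-coef 0.16 - (-1.6) = 1.76; z^2-coef 0.23 - (-1.6)(0.16) = 0.486; z^3-coef -(-1.6)(0.23) = 0.368.]
Remaining roots from the quadratic factor 1 + (0.16) z + (0.23) z^2:
  Set 1 + (0.16) z + (0.23) z^2 = 0, i.e. a z^2 + b z + c = 0 with a = 0.23, b = 0.16, c = 1.
  Discriminant D = b^2 - 4ac = (0.16)^2 - 4*(0.23)*1 = 0.0256 - (0.92) = -0.8944.
  D < 0, so the roots are the complex-conjugate pair z = (-b +/- i sqrt(-D)) / (2a) = -0.3478 +/- 2.0559i.
  For a conjugate pair |z|^2 = z * conj(z) = (product of roots) = c/a = 1/(0.23) = 4.347826, so |z| = sqrt(4.347826) = 2.0851 for both roots.
Moduli of all roots: 0.6250, 2.0851, 2.0851.
All moduli strictly greater than 1? No.
Verdict: Not invertible.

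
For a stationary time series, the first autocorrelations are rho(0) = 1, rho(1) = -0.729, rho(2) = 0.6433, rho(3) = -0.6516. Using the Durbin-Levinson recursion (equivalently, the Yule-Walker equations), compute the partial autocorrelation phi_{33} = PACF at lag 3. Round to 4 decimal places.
\phi_{33} = -0.2728

The PACF at lag k is phi_{kk}, the last component of the solution
to the Yule-Walker system G_k phi = r_k where
  (G_k)_{ij} = rho(|i - j|), (r_k)_i = rho(i), i,j = 1..k.
Equivalently, Durbin-Levinson gives phi_{kk} iteratively:
  phi_{11} = rho(1)
  phi_{kk} = [rho(k) - sum_{j=1..k-1} phi_{k-1,j} rho(k-j)]
            / [1 - sum_{j=1..k-1} phi_{k-1,j} rho(j)],
  phi_{k,j} = phi_{k-1,j} - phi_{kk} phi_{k-1,k-j},  j = 1..k-1.
Step k = 1:
  phi_11 = rho(1) = -0.729.
Step k = 2:
  phi_22 = [rho(2) - phi_11 rho(1)] / [1 - phi_11 rho(1)] = [0.6433 - (-0.729)(-0.729)] / [1 - (-0.729)(-0.729)]
         = 0.111859 / 0.468559 = 0.23873.
  Update: phi_21 = phi_11 - phi_22 phi_11 = -0.729 - (0.23873)(-0.729) = -0.554966.
Step k = 3:
  phi_33 = [rho(3) - phi_21 rho(2) - phi_22 rho(1)] / [1 - phi_21 rho(1) - phi_22 rho(2)]
    numerator   = -0.6516 - (-0.554966)(0.6433) - (0.23873)(-0.729) = -0.12055636
    denominator = 1 - (-0.554966)(-0.729) - (0.23873)(0.6433) = 0.44185492
  phi_33 = -0.12055636 / 0.44185492 = -0.2728.
Therefore phi_{33} = -0.2728.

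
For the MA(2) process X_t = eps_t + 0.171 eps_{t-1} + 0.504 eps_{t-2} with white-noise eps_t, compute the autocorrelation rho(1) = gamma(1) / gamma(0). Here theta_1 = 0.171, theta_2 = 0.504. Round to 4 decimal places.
\rho(1) = 0.2004

For an MA(q) process with theta_0 = 1, the autocovariance is
  gamma(k) = sigma^2 * sum_{i=0..q-k} theta_i * theta_{i+k},
and rho(k) = gamma(k) / gamma(0). Sigma^2 cancels.
  numerator   = (1)*(0.171) + (0.171)*(0.504) = 0.257184.
  denominator = (1)^2 + (0.171)^2 + (0.504)^2 = 1.283257.
  rho(1) = 0.257184 / 1.283257 = 0.2004.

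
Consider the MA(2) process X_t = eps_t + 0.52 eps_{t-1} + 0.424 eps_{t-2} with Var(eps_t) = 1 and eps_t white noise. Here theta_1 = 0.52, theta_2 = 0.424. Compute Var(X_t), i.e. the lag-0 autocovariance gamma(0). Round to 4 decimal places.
\gamma(0) = 1.4502

For an MA(q) process X_t = eps_t + sum_i theta_i eps_{t-i} with
Var(eps_t) = sigma^2, the variance is
  gamma(0) = sigma^2 * (1 + sum_i theta_i^2).
  sum_i theta_i^2 = (0.52)^2 + (0.424)^2 = 0.2704 + 0.179776 = 0.450176.
  gamma(0) = 1 * (1 + 0.450176) = 1 * 1.450176 = 1.450176, which rounds to 1.4502.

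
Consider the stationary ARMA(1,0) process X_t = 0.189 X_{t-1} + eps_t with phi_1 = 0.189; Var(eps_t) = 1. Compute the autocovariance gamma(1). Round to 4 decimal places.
\gamma(1) = 0.1960

Multiply the model equation by X_{t-k} and take expectations. With theta_0 = psi_0 = 1 and psi_j the MA(infinity) weights, this gives
  gamma(k) - sum_i phi_i gamma(k-i) = c_k,
  c_k = sigma^2 * sum_{j=k..q} theta_j psi_{j-k}   (c_k = 0 for k > q),
using gamma(-m) = gamma(m).
Pure AR (q = 0): c_0 = sigma^2 = 1, c_k = 0 for k >= 1.
Equations for k = 0 and k = 1 (AR order 1):
  gamma(0) = phi_1 gamma(1) + c_0
  gamma(1) = phi_1 gamma(0) + c_1
Substituting the second into the first: gamma(0) (1 - phi_1^2) = c_0 + phi_1 c_1, so
  gamma(0) = c_0 / (1 - phi_1^2) = 1 / (1 - (0.189)^2) = 1 / 0.964279 = 1.037044.
  gamma(1) = phi_1 gamma(0) = (0.189)(1.037044) = 0.196001.
Therefore gamma(1) = 0.1960 (to 4 decimal places).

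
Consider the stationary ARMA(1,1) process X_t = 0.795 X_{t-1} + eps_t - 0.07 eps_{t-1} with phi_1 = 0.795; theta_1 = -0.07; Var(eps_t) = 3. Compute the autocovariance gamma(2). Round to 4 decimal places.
\gamma(2) = 4.4375

Multiply the model equation by X_{t-k} and take expectations. With theta_0 = psi_0 = 1 and psi_j the MA(infinity) weights, this gives
  gamma(k) - sum_i phi_i gamma(k-i) = c_k,
  c_k = sigma^2 * sum_{j=k..q} theta_j psi_{j-k}   (c_k = 0 for k > q),
using gamma(-m) = gamma(m).
psi-weights needed (psi_j = theta_j + sum_i phi_i psi_{j-i}):
  psi_1 = theta_1 + phi_1 = -0.07 + (0.795) = 0.725
Right-hand sides:
  c_0 = sigma^2 (1 + theta_1 psi_1) = 3 * (1 + (-0.07)(0.725)) = 3 * 0.94925 = 2.84775
  c_1 = sigma^2 theta_1 = 3 * (-0.07) = -0.21
  c_2 = 0
Equations for k = 0 and k = 1 (AR order 1):
  gamma(0) = phi_1 gamma(1) + c_0
  gamma(1) = phi_1 gamma(0) + c_1
Substituting the second into the first: gamma(0) (1 - phi_1^2) = c_0 + phi_1 c_1, so
  gamma(0) = (c_0 + phi_1 c_1) / (1 - phi_1^2) = (2.84775 + (0.795)(-0.21)) / (1 - (0.795)^2) = 2.6808 / 0.367975 = 7.285278.
  gamma(1) = phi_1 gamma(0) + c_1 = (0.795)(7.285278) + (-0.21) = 5.581796.
For k = 2 (> q): gamma(2) = phi_1 gamma(1) = (0.795)(5.581796) = 4.437528.
Therefore gamma(2) = 4.4375 (to 4 decimal places).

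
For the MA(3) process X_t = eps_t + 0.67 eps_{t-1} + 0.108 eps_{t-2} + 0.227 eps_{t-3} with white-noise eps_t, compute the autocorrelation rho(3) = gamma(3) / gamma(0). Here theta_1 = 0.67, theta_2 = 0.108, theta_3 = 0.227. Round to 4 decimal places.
\rho(3) = 0.1501

For an MA(q) process with theta_0 = 1, the autocovariance is
  gamma(k) = sigma^2 * sum_{i=0..q-k} theta_i * theta_{i+k},
and rho(k) = gamma(k) / gamma(0). Sigma^2 cancels.
  numerator   = (1)*(0.227) = 0.227.
  denominator = (1)^2 + (0.67)^2 + (0.108)^2 + (0.227)^2 = 1.512093.
  rho(3) = 0.227 / 1.512093 = 0.1501.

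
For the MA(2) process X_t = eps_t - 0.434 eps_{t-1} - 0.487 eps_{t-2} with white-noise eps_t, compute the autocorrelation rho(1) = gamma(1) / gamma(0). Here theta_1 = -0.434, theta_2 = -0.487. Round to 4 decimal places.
\rho(1) = -0.1562

For an MA(q) process with theta_0 = 1, the autocovariance is
  gamma(k) = sigma^2 * sum_{i=0..q-k} theta_i * theta_{i+k},
and rho(k) = gamma(k) / gamma(0). Sigma^2 cancels.
  numerator   = (1)*(-0.434) + (-0.434)*(-0.487) = -0.222642.
  denominator = (1)^2 + (-0.434)^2 + (-0.487)^2 = 1.425525.
  rho(1) = -0.222642 / 1.425525 = -0.1562.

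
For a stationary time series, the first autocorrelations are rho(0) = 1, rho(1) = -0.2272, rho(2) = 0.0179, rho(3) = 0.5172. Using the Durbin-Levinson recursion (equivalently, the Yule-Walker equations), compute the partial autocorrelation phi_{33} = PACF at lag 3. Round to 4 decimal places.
\phi_{33} = 0.5420

The PACF at lag k is phi_{kk}, the last component of the solution
to the Yule-Walker system G_k phi = r_k where
  (G_k)_{ij} = rho(|i - j|), (r_k)_i = rho(i), i,j = 1..k.
Equivalently, Durbin-Levinson gives phi_{kk} iteratively:
  phi_{11} = rho(1)
  phi_{kk} = [rho(k) - sum_{j=1..k-1} phi_{k-1,j} rho(k-j)]
            / [1 - sum_{j=1..k-1} phi_{k-1,j} rho(j)],
  phi_{k,j} = phi_{k-1,j} - phi_{kk} phi_{k-1,k-j},  j = 1..k-1.
Step k = 1:
  phi_11 = rho(1) = -0.2272.
Step k = 2:
  phi_22 = [rho(2) - phi_11 rho(1)] / [1 - phi_11 rho(1)] = [0.0179 - (-0.2272)(-0.2272)] / [1 - (-0.2272)(-0.2272)]
         = -0.03371984 / 0.94838016 = -0.035555.
  Update: phi_21 = phi_11 - phi_22 phi_11 = -0.2272 - (-0.035555)(-0.2272) = -0.235278.
Step k = 3:
  phi_33 = [rho(3) - phi_21 rho(2) - phi_22 rho(1)] / [1 - phi_21 rho(1) - phi_22 rho(2)]
    numerator   = 0.5172 - (-0.235278)(0.0179) - (-0.035555)(-0.2272) = 0.51333334
    denominator = 1 - (-0.235278)(-0.2272) - (-0.035555)(0.0179) = 0.94718124
  phi_33 = 0.51333334 / 0.94718124 = 0.542.
Therefore phi_{33} = 0.5420.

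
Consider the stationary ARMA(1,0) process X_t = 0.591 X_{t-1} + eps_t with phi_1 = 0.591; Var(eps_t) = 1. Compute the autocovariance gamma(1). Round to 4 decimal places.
\gamma(1) = 0.9082

Multiply the model equation by X_{t-k} and take expectations. With theta_0 = psi_0 = 1 and psi_j the MA(infinity) weights, this gives
  gamma(k) - sum_i phi_i gamma(k-i) = c_k,
  c_k = sigma^2 * sum_{j=k..q} theta_j psi_{j-k}   (c_k = 0 for k > q),
using gamma(-m) = gamma(m).
Pure AR (q = 0): c_0 = sigma^2 = 1, c_k = 0 for k >= 1.
Equations for k = 0 and k = 1 (AR order 1):
  gamma(0) = phi_1 gamma(1) + c_0
  gamma(1) = phi_1 gamma(0) + c_1
Substituting the second into the first: gamma(0) (1 - phi_1^2) = c_0 + phi_1 c_1, so
  gamma(0) = c_0 / (1 - phi_1^2) = 1 / (1 - (0.591)^2) = 1 / 0.650719 = 1.536762.
  gamma(1) = phi_1 gamma(0) = (0.591)(1.536762) = 0.908226.
Therefore gamma(1) = 0.9082 (to 4 decimal places).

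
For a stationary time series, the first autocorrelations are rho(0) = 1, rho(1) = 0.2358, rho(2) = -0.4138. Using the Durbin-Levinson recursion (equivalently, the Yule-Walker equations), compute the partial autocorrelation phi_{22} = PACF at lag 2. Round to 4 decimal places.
\phi_{22} = -0.4970

The PACF at lag k is phi_{kk}, the last component of the solution
to the Yule-Walker system G_k phi = r_k where
  (G_k)_{ij} = rho(|i - j|), (r_k)_i = rho(i), i,j = 1..k.
Equivalently, Durbin-Levinson gives phi_{kk} iteratively:
  phi_{11} = rho(1)
  phi_{kk} = [rho(k) - sum_{j=1..k-1} phi_{k-1,j} rho(k-j)]
            / [1 - sum_{j=1..k-1} phi_{k-1,j} rho(j)],
  phi_{k,j} = phi_{k-1,j} - phi_{kk} phi_{k-1,k-j},  j = 1..k-1.
Step k = 1:
  phi_11 = rho(1) = 0.2358.
Step k = 2:
  phi_22 = [rho(2) - phi_11 rho(1)] / [1 - phi_11 rho(1)] = [-0.4138 - (0.2358)(0.2358)] / [1 - (0.2358)(0.2358)]
         = -0.46940164 / 0.94439836 = -0.497.
Therefore phi_{22} = -0.4970.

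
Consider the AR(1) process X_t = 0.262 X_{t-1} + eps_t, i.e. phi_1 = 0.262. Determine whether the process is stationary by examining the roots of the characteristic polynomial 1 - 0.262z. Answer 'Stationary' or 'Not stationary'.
\text{Stationary}

The AR(p) characteristic polynomial is P(z) = 1 - 0.262z.
Stationarity requires all roots to lie outside the unit circle, i.e. |z| > 1 for every root.
This is linear in z: 1 + (-0.262) z = 0  =>  z = -1/(-0.262) = 3.816794,  |z| = 3.816794.
Moduli of all roots: 3.8168.
All moduli strictly greater than 1? Yes.
Verdict: Stationary.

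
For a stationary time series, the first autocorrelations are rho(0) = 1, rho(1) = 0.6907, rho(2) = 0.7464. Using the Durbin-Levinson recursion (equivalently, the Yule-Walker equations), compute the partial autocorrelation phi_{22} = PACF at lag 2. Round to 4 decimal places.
\phi_{22} = 0.5150

The PACF at lag k is phi_{kk}, the last component of the solution
to the Yule-Walker system G_k phi = r_k where
  (G_k)_{ij} = rho(|i - j|), (r_k)_i = rho(i), i,j = 1..k.
Equivalently, Durbin-Levinson gives phi_{kk} iteratively:
  phi_{11} = rho(1)
  phi_{kk} = [rho(k) - sum_{j=1..k-1} phi_{k-1,j} rho(k-j)]
            / [1 - sum_{j=1..k-1} phi_{k-1,j} rho(j)],
  phi_{k,j} = phi_{k-1,j} - phi_{kk} phi_{k-1,k-j},  j = 1..k-1.
Step k = 1:
  phi_11 = rho(1) = 0.6907.
Step k = 2:
  phi_22 = [rho(2) - phi_11 rho(1)] / [1 - phi_11 rho(1)] = [0.7464 - (0.6907)(0.6907)] / [1 - (0.6907)(0.6907)]
         = 0.26933351 / 0.52293351 = 0.515.
Therefore phi_{22} = 0.5150.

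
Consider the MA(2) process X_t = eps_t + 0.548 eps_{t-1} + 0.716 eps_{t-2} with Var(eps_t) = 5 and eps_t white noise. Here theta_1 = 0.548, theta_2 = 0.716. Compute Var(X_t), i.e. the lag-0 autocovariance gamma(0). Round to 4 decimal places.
\gamma(0) = 9.0648

For an MA(q) process X_t = eps_t + sum_i theta_i eps_{t-i} with
Var(eps_t) = sigma^2, the variance is
  gamma(0) = sigma^2 * (1 + sum_i theta_i^2).
  sum_i theta_i^2 = (0.548)^2 + (0.716)^2 = 0.300304 + 0.512656 = 0.81296.
  gamma(0) = 5 * (1 + 0.81296) = 5 * 1.81296 = 9.0648.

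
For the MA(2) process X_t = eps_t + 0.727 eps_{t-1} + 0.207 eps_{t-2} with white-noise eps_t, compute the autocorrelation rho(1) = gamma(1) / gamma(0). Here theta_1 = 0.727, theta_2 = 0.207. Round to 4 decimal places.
\rho(1) = 0.5584

For an MA(q) process with theta_0 = 1, the autocovariance is
  gamma(k) = sigma^2 * sum_{i=0..q-k} theta_i * theta_{i+k},
and rho(k) = gamma(k) / gamma(0). Sigma^2 cancels.
  numerator   = (1)*(0.727) + (0.727)*(0.207) = 0.877489.
  denominator = (1)^2 + (0.727)^2 + (0.207)^2 = 1.571378.
  rho(1) = 0.877489 / 1.571378 = 0.5584.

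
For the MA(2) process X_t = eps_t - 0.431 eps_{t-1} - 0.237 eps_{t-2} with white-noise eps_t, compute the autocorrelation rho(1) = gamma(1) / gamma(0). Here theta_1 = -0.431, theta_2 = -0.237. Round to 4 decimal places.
\rho(1) = -0.2648

For an MA(q) process with theta_0 = 1, the autocovariance is
  gamma(k) = sigma^2 * sum_{i=0..q-k} theta_i * theta_{i+k},
and rho(k) = gamma(k) / gamma(0). Sigma^2 cancels.
  numerator   = (1)*(-0.431) + (-0.431)*(-0.237) = -0.328853.
  denominator = (1)^2 + (-0.431)^2 + (-0.237)^2 = 1.24193.
  rho(1) = -0.328853 / 1.24193 = -0.2648.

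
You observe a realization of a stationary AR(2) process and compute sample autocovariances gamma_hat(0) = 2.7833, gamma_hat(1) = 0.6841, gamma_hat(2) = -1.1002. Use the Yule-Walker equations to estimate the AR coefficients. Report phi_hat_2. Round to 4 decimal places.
\hat\phi_{2} = -0.4850

The Yule-Walker equations for an AR(p) process read, in matrix form,
  Gamma_p phi = r_p,   with   (Gamma_p)_{ij} = gamma(|i - j|),
                       (r_p)_i = gamma(i),   i,j = 1..p.
Substitute the sample gammas (Toeplitz matrix and right-hand side of size 2):
  Gamma_p = [[2.7833, 0.6841], [0.6841, 2.7833]]
  r_p     = [0.6841, -1.1002]
Written out:
  2.7833 phi_1 + 0.6841 phi_2 = 0.6841
  0.6841 phi_1 + 2.7833 phi_2 = -1.1002
Solve by Cramer's rule:
  det = gamma(0)^2 - gamma(1)^2 = (2.7833)^2 - (0.6841)^2 = 7.74675889 - 0.46799281 = 7.27876608
  phi_hat_1 = [gamma(1) gamma(0) - gamma(1) gamma(2)] / det = [(0.6841)(2.7833) - (0.6841)(-1.1002)] / 7.27876608 = 2.65670235 / 7.27876608 = 0.365
  phi_hat_2 = [gamma(0) gamma(2) - gamma(1)^2] / det = [(2.7833)(-1.1002) - (0.6841)^2] / 7.27876608 = -3.53017947 / 7.27876608 = -0.485
So phi_hat = [0.3650, -0.4850].
Therefore phi_hat_2 = -0.4850.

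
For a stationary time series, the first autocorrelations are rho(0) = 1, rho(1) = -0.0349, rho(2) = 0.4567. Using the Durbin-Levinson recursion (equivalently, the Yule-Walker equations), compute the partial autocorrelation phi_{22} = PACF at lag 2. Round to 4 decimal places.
\phi_{22} = 0.4560

The PACF at lag k is phi_{kk}, the last component of the solution
to the Yule-Walker system G_k phi = r_k where
  (G_k)_{ij} = rho(|i - j|), (r_k)_i = rho(i), i,j = 1..k.
Equivalently, Durbin-Levinson gives phi_{kk} iteratively:
  phi_{11} = rho(1)
  phi_{kk} = [rho(k) - sum_{j=1..k-1} phi_{k-1,j} rho(k-j)]
            / [1 - sum_{j=1..k-1} phi_{k-1,j} rho(j)],
  phi_{k,j} = phi_{k-1,j} - phi_{kk} phi_{k-1,k-j},  j = 1..k-1.
Step k = 1:
  phi_11 = rho(1) = -0.0349.
Step k = 2:
  phi_22 = [rho(2) - phi_11 rho(1)] / [1 - phi_11 rho(1)] = [0.4567 - (-0.0349)(-0.0349)] / [1 - (-0.0349)(-0.0349)]
         = 0.45548199 / 0.99878199 = 0.456.
Therefore phi_{22} = 0.4560.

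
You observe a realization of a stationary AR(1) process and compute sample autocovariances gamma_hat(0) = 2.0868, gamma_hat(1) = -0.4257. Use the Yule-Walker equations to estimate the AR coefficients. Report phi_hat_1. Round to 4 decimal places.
\hat\phi_{1} = -0.2040

The Yule-Walker equations for an AR(p) process read, in matrix form,
  Gamma_p phi = r_p,   with   (Gamma_p)_{ij} = gamma(|i - j|),
                       (r_p)_i = gamma(i),   i,j = 1..p.
Substitute the sample gammas (Toeplitz matrix and right-hand side of size 1):
  Gamma_p = [[2.0868]]
  r_p     = [-0.4257]
With p = 1 this is the single equation gamma(0) phi_1 = gamma(1):
  phi_hat_1 = gamma(1) / gamma(0) = -0.4257 / 2.0868 = -0.2040.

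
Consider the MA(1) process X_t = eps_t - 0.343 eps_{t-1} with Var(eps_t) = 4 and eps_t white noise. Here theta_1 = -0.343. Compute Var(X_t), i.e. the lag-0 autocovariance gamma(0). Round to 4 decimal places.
\gamma(0) = 4.4706

For an MA(q) process X_t = eps_t + sum_i theta_i eps_{t-i} with
Var(eps_t) = sigma^2, the variance is
  gamma(0) = sigma^2 * (1 + sum_i theta_i^2).
  sum_i theta_i^2 = (-0.343)^2 = 0.117649.
  gamma(0) = 4 * (1 + 0.117649) = 4 * 1.117649 = 4.470596, which rounds to 4.4706.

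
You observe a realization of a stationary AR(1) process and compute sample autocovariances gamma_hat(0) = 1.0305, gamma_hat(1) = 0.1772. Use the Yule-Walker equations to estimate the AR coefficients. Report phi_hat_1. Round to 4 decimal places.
\hat\phi_{1} = 0.1720

The Yule-Walker equations for an AR(p) process read, in matrix form,
  Gamma_p phi = r_p,   with   (Gamma_p)_{ij} = gamma(|i - j|),
                       (r_p)_i = gamma(i),   i,j = 1..p.
Substitute the sample gammas (Toeplitz matrix and right-hand side of size 1):
  Gamma_p = [[1.0305]]
  r_p     = [0.1772]
With p = 1 this is the single equation gamma(0) phi_1 = gamma(1):
  phi_hat_1 = gamma(1) / gamma(0) = 0.1772 / 1.0305 = 0.1720.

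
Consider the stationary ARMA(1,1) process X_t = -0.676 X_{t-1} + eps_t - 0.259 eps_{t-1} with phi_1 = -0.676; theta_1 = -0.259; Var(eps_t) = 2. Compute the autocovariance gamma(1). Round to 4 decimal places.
\gamma(1) = -4.0466

Multiply the model equation by X_{t-k} and take expectations. With theta_0 = psi_0 = 1 and psi_j the MA(infinity) weights, this gives
  gamma(k) - sum_i phi_i gamma(k-i) = c_k,
  c_k = sigma^2 * sum_{j=k..q} theta_j psi_{j-k}   (c_k = 0 for k > q),
using gamma(-m) = gamma(m).
psi-weights needed (psi_j = theta_j + sum_i phi_i psi_{j-i}):
  psi_1 = theta_1 + phi_1 = -0.259 + (-0.676) = -0.935
Right-hand sides:
  c_0 = sigma^2 (1 + theta_1 psi_1) = 2 * (1 + (-0.259)(-0.935)) = 2 * 1.242165 = 2.48433
  c_1 = sigma^2 theta_1 = 2 * (-0.259) = -0.518
  c_2 = 0
Equations for k = 0 and k = 1 (AR order 1):
  gamma(0) = phi_1 gamma(1) + c_0
  gamma(1) = phi_1 gamma(0) + c_1
Substituting the second into the first: gamma(0) (1 - phi_1^2) = c_0 + phi_1 c_1, so
  gamma(0) = (c_0 + phi_1 c_1) / (1 - phi_1^2) = (2.48433 + (-0.676)(-0.518)) / (1 - (-0.676)^2) = 2.834498 / 0.543024 = 5.219839.
  gamma(1) = phi_1 gamma(0) + c_1 = (-0.676)(5.219839) + (-0.518) = -4.046611.
Therefore gamma(1) = -4.0466 (to 4 decimal places).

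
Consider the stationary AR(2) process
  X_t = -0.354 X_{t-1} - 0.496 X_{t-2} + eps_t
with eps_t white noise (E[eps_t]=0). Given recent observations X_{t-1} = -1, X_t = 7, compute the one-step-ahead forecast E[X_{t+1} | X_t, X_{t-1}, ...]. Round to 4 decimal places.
E[X_{t+1} \mid \mathcal F_t] = -1.9820

For an AR(p) model X_t = c + sum_i phi_i X_{t-i} + eps_t, the
one-step-ahead conditional mean is
  E[X_{t+1} | X_t, ...] = c + sum_i phi_i X_{t+1-i}.
Substitute known values:
  E[X_{t+1} | ...] = (-0.354) * (7) + (-0.496) * (-1)
                   = -1.9820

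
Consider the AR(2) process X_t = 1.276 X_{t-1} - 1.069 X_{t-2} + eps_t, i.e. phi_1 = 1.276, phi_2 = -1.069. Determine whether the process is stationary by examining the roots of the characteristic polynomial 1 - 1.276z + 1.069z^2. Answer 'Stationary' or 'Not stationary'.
\text{Not stationary}

The AR(p) characteristic polynomial is P(z) = 1 - 1.276z + 1.069z^2.
Stationarity requires all roots to lie outside the unit circle, i.e. |z| > 1 for every root.
Set 1 + (-1.276) z + (1.069) z^2 = 0, i.e. a z^2 + b z + c = 0 with a = 1.069, b = -1.276, c = 1.
Discriminant D = b^2 - 4ac = (-1.276)^2 - 4*(1.069)*1 = 1.628176 - (4.276) = -2.647824.
D < 0, so the roots are the complex-conjugate pair z = (-b +/- i sqrt(-D)) / (2a) = 0.5968 +/- 0.7611i.
For a conjugate pair |z|^2 = z * conj(z) = (product of roots) = c/a = 1/(1.069) = 0.935454, so |z| = sqrt(0.935454) = 0.9672 for both roots.
Moduli of all roots: 0.9672, 0.9672.
All moduli strictly greater than 1? No.
Verdict: Not stationary.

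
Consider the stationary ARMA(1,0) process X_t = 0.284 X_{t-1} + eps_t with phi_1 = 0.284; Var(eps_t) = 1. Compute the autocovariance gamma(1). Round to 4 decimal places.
\gamma(1) = 0.3089

Multiply the model equation by X_{t-k} and take expectations. With theta_0 = psi_0 = 1 and psi_j the MA(infinity) weights, this gives
  gamma(k) - sum_i phi_i gamma(k-i) = c_k,
  c_k = sigma^2 * sum_{j=k..q} theta_j psi_{j-k}   (c_k = 0 for k > q),
using gamma(-m) = gamma(m).
Pure AR (q = 0): c_0 = sigma^2 = 1, c_k = 0 for k >= 1.
Equations for k = 0 and k = 1 (AR order 1):
  gamma(0) = phi_1 gamma(1) + c_0
  gamma(1) = phi_1 gamma(0) + c_1
Substituting the second into the first: gamma(0) (1 - phi_1^2) = c_0 + phi_1 c_1, so
  gamma(0) = c_0 / (1 - phi_1^2) = 1 / (1 - (0.284)^2) = 1 / 0.919344 = 1.087732.
  gamma(1) = phi_1 gamma(0) = (0.284)(1.087732) = 0.308916.
Therefore gamma(1) = 0.3089 (to 4 decimal places).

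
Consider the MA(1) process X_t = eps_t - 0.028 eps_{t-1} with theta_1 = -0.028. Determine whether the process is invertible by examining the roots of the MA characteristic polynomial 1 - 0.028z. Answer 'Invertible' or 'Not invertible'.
\text{Invertible}

The MA(q) characteristic polynomial is P(z) = 1 - 0.028z.
Invertibility requires all roots to lie outside the unit circle, i.e. |z| > 1 for every root.
This is linear in z: 1 + (-0.028) z = 0  =>  z = -1/(-0.028) = 35.714286,  |z| = 35.714286.
Moduli of all roots: 35.7143.
All moduli strictly greater than 1? Yes.
Verdict: Invertible.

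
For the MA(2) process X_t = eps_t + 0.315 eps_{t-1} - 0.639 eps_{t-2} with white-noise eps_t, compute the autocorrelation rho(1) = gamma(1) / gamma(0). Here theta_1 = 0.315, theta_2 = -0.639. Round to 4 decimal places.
\rho(1) = 0.0754

For an MA(q) process with theta_0 = 1, the autocovariance is
  gamma(k) = sigma^2 * sum_{i=0..q-k} theta_i * theta_{i+k},
and rho(k) = gamma(k) / gamma(0). Sigma^2 cancels.
  numerator   = (1)*(0.315) + (0.315)*(-0.639) = 0.113715.
  denominator = (1)^2 + (0.315)^2 + (-0.639)^2 = 1.507546.
  rho(1) = 0.113715 / 1.507546 = 0.0754.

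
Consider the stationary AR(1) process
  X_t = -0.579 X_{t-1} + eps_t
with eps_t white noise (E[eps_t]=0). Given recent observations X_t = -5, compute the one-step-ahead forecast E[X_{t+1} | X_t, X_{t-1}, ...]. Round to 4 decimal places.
E[X_{t+1} \mid \mathcal F_t] = 2.8950

For an AR(p) model X_t = c + sum_i phi_i X_{t-i} + eps_t, the
one-step-ahead conditional mean is
  E[X_{t+1} | X_t, ...] = c + sum_i phi_i X_{t+1-i}.
Substitute known values:
  E[X_{t+1} | ...] = (-0.579) * (-5)
                   = 2.8950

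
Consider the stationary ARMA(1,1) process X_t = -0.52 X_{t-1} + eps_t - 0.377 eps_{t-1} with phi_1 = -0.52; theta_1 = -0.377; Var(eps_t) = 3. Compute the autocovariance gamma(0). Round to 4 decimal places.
\gamma(0) = 6.3084

Multiply the model equation by X_{t-k} and take expectations. With theta_0 = psi_0 = 1 and psi_j the MA(infinity) weights, this gives
  gamma(k) - sum_i phi_i gamma(k-i) = c_k,
  c_k = sigma^2 * sum_{j=k..q} theta_j psi_{j-k}   (c_k = 0 for k > q),
using gamma(-m) = gamma(m).
psi-weights needed (psi_j = theta_j + sum_i phi_i psi_{j-i}):
  psi_1 = theta_1 + phi_1 = -0.377 + (-0.52) = -0.897
Right-hand sides:
  c_0 = sigma^2 (1 + theta_1 psi_1) = 3 * (1 + (-0.377)(-0.897)) = 3 * 1.338169 = 4.014507
  c_1 = sigma^2 theta_1 = 3 * (-0.377) = -1.131
  c_2 = 0
Equations for k = 0 and k = 1 (AR order 1):
  gamma(0) = phi_1 gamma(1) + c_0
  gamma(1) = phi_1 gamma(0) + c_1
Substituting the second into the first: gamma(0) (1 - phi_1^2) = c_0 + phi_1 c_1, so
  gamma(0) = (c_0 + phi_1 c_1) / (1 - phi_1^2) = (4.014507 + (-0.52)(-1.131)) / (1 - (-0.52)^2) = 4.602627 / 0.7296 = 6.308425.
Therefore gamma(0) = 6.3084 (to 4 decimal places).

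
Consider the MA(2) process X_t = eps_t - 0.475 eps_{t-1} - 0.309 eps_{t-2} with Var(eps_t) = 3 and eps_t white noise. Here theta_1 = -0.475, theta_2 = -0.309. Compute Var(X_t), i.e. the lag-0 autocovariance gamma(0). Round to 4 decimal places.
\gamma(0) = 3.9633

For an MA(q) process X_t = eps_t + sum_i theta_i eps_{t-i} with
Var(eps_t) = sigma^2, the variance is
  gamma(0) = sigma^2 * (1 + sum_i theta_i^2).
  sum_i theta_i^2 = (-0.475)^2 + (-0.309)^2 = 0.225625 + 0.095481 = 0.321106.
  gamma(0) = 3 * (1 + 0.321106) = 3 * 1.321106 = 3.963318, which rounds to 3.9633.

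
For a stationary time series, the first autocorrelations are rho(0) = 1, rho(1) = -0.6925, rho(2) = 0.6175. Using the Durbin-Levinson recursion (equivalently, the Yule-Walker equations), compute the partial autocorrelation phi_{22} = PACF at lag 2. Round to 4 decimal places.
\phi_{22} = 0.2651

The PACF at lag k is phi_{kk}, the last component of the solution
to the Yule-Walker system G_k phi = r_k where
  (G_k)_{ij} = rho(|i - j|), (r_k)_i = rho(i), i,j = 1..k.
Equivalently, Durbin-Levinson gives phi_{kk} iteratively:
  phi_{11} = rho(1)
  phi_{kk} = [rho(k) - sum_{j=1..k-1} phi_{k-1,j} rho(k-j)]
            / [1 - sum_{j=1..k-1} phi_{k-1,j} rho(j)],
  phi_{k,j} = phi_{k-1,j} - phi_{kk} phi_{k-1,k-j},  j = 1..k-1.
Step k = 1:
  phi_11 = rho(1) = -0.6925.
Step k = 2:
  phi_22 = [rho(2) - phi_11 rho(1)] / [1 - phi_11 rho(1)] = [0.6175 - (-0.6925)(-0.6925)] / [1 - (-0.6925)(-0.6925)]
         = 0.13794375 / 0.52044375 = 0.2651.
Therefore phi_{22} = 0.2651.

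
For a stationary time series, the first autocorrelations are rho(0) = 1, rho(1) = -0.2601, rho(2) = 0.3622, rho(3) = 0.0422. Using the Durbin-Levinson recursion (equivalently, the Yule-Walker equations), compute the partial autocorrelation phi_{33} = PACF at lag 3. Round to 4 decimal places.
\phi_{33} = 0.2250

The PACF at lag k is phi_{kk}, the last component of the solution
to the Yule-Walker system G_k phi = r_k where
  (G_k)_{ij} = rho(|i - j|), (r_k)_i = rho(i), i,j = 1..k.
Equivalently, Durbin-Levinson gives phi_{kk} iteratively:
  phi_{11} = rho(1)
  phi_{kk} = [rho(k) - sum_{j=1..k-1} phi_{k-1,j} rho(k-j)]
            / [1 - sum_{j=1..k-1} phi_{k-1,j} rho(j)],
  phi_{k,j} = phi_{k-1,j} - phi_{kk} phi_{k-1,k-j},  j = 1..k-1.
Step k = 1:
  phi_11 = rho(1) = -0.2601.
Step k = 2:
  phi_22 = [rho(2) - phi_11 rho(1)] / [1 - phi_11 rho(1)] = [0.3622 - (-0.2601)(-0.2601)] / [1 - (-0.2601)(-0.2601)]
         = 0.29454799 / 0.93234799 = 0.315921.
  Update: phi_21 = phi_11 - phi_22 phi_11 = -0.2601 - (0.315921)(-0.2601) = -0.177929.
Step k = 3:
  phi_33 = [rho(3) - phi_21 rho(2) - phi_22 rho(1)] / [1 - phi_21 rho(1) - phi_22 rho(2)]
    numerator   = 0.0422 - (-0.177929)(0.3622) - (0.315921)(-0.2601) = 0.18881686
    denominator = 1 - (-0.177929)(-0.2601) - (0.315921)(0.3622) = 0.8392942
  phi_33 = 0.18881686 / 0.8392942 = 0.225.
Therefore phi_{33} = 0.2250.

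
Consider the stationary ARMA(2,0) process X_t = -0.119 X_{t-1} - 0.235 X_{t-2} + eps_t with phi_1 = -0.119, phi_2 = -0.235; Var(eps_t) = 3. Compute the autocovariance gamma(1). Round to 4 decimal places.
\gamma(1) = -0.3088

Multiply the model equation by X_{t-k} and take expectations. With theta_0 = psi_0 = 1 and psi_j the MA(infinity) weights, this gives
  gamma(k) - sum_i phi_i gamma(k-i) = c_k,
  c_k = sigma^2 * sum_{j=k..q} theta_j psi_{j-k}   (c_k = 0 for k > q),
using gamma(-m) = gamma(m).
Pure AR (q = 0): c_0 = sigma^2 = 3, c_k = 0 for k >= 1.
Equations for k = 0, 1, 2 (AR order 2, c_2 = 0):
  (E0) gamma(0) = phi_1 gamma(1) + phi_2 gamma(2) + c_0
  (E1) gamma(1) = phi_1 gamma(0) + phi_2 gamma(1) + c_1
  (E2) gamma(2) = phi_1 gamma(1) + phi_2 gamma(0)
From (E1): gamma(1) = A gamma(0) + B with
  A = phi_1 / (1 - phi_2) = -0.119 / 1.235 = -0.096356,   B = c_1 / (1 - phi_2) = 0 / 1.235 = 0.
Insert (E2) into (E0): gamma(0) (1 - phi_2^2) = phi_1 (1 + phi_2) gamma(1) + c_0.
  phi_1 (1 + phi_2) = (-0.119)(0.765) = -0.091035,   1 - phi_2^2 = 0.944775.
Replace gamma(1) by A gamma(0) + B and collect gamma(0):
  gamma(0) [0.944775 - (-0.091035)(-0.096356)] = c_0 = 3
  gamma(0) * 0.936003 = 3
  gamma(0) = 3 / 0.936003 = 3.205117.
  gamma(1) = A gamma(0) = (-0.096356)(3.205117) = -0.308833.
Therefore gamma(1) = -0.3088 (to 4 decimal places).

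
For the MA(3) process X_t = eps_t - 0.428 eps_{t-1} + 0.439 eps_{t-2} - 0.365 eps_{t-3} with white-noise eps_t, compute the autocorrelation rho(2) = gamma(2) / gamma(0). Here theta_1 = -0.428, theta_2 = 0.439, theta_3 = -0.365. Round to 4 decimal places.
\rho(2) = 0.3944

For an MA(q) process with theta_0 = 1, the autocovariance is
  gamma(k) = sigma^2 * sum_{i=0..q-k} theta_i * theta_{i+k},
and rho(k) = gamma(k) / gamma(0). Sigma^2 cancels.
  numerator   = (1)*(0.439) + (-0.428)*(-0.365) = 0.59522.
  denominator = (1)^2 + (-0.428)^2 + (0.439)^2 + (-0.365)^2 = 1.50913.
  rho(2) = 0.59522 / 1.50913 = 0.3944.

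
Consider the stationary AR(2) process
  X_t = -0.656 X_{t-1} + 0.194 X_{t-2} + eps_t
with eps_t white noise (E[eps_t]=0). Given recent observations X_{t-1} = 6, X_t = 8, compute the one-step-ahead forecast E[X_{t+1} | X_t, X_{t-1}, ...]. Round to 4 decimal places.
E[X_{t+1} \mid \mathcal F_t] = -4.0840

For an AR(p) model X_t = c + sum_i phi_i X_{t-i} + eps_t, the
one-step-ahead conditional mean is
  E[X_{t+1} | X_t, ...] = c + sum_i phi_i X_{t+1-i}.
Substitute known values:
  E[X_{t+1} | ...] = (-0.656) * (8) + (0.194) * (6)
                   = -4.0840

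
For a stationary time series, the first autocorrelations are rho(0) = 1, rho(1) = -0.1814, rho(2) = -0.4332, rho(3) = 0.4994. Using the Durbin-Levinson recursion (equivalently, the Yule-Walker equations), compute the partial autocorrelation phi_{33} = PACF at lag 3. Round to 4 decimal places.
\phi_{33} = 0.3980

The PACF at lag k is phi_{kk}, the last component of the solution
to the Yule-Walker system G_k phi = r_k where
  (G_k)_{ij} = rho(|i - j|), (r_k)_i = rho(i), i,j = 1..k.
Equivalently, Durbin-Levinson gives phi_{kk} iteratively:
  phi_{11} = rho(1)
  phi_{kk} = [rho(k) - sum_{j=1..k-1} phi_{k-1,j} rho(k-j)]
            / [1 - sum_{j=1..k-1} phi_{k-1,j} rho(j)],
  phi_{k,j} = phi_{k-1,j} - phi_{kk} phi_{k-1,k-j},  j = 1..k-1.
Step k = 1:
  phi_11 = rho(1) = -0.1814.
Step k = 2:
  phi_22 = [rho(2) - phi_11 rho(1)] / [1 - phi_11 rho(1)] = [-0.4332 - (-0.1814)(-0.1814)] / [1 - (-0.1814)(-0.1814)]
         = -0.46610596 / 0.96709404 = -0.481965.
  Update: phi_21 = phi_11 - phi_22 phi_11 = -0.1814 - (-0.481965)(-0.1814) = -0.268829.
Step k = 3:
  phi_33 = [rho(3) - phi_21 rho(2) - phi_22 rho(1)] / [1 - phi_21 rho(1) - phi_22 rho(2)]
    numerator   = 0.4994 - (-0.268829)(-0.4332) - (-0.481965)(-0.1814) = 0.29551493
    denominator = 1 - (-0.268829)(-0.1814) - (-0.481965)(-0.4332) = 0.74244705
  phi_33 = 0.29551493 / 0.74244705 = 0.398.
Therefore phi_{33} = 0.3980.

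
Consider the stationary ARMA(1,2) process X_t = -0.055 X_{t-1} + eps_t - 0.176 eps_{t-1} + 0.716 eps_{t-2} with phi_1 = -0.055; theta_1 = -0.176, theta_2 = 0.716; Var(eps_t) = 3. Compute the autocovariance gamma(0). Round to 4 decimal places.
\gamma(0) = 4.7579

Multiply the model equation by X_{t-k} and take expectations. With theta_0 = psi_0 = 1 and psi_j the MA(infinity) weights, this gives
  gamma(k) - sum_i phi_i gamma(k-i) = c_k,
  c_k = sigma^2 * sum_{j=k..q} theta_j psi_{j-k}   (c_k = 0 for k > q),
using gamma(-m) = gamma(m).
psi-weights needed (psi_j = theta_j + sum_i phi_i psi_{j-i}):
  psi_1 = theta_1 + phi_1 = -0.176 + (-0.055) = -0.231
  psi_2 = theta_2 + phi_1 psi_1 = 0.716 + (-0.055)(-0.231) = 0.728705
Right-hand sides:
  c_0 = sigma^2 (1 + theta_1 psi_1 + theta_2 psi_2) = 3 * (1 + (-0.176)(-0.231) + (0.716)(0.728705)) = 3 * 1.562409 = 4.687226
  c_1 = sigma^2 (theta_1 + theta_2 psi_1) = 3 * (-0.176 + (0.716)(-0.231)) = -1.024188
  c_2 = sigma^2 theta_2 = 3 * (0.716) = 2.148
Equations for k = 0 and k = 1 (AR order 1):
  gamma(0) = phi_1 gamma(1) + c_0
  gamma(1) = phi_1 gamma(0) + c_1
Substituting the second into the first: gamma(0) (1 - phi_1^2) = c_0 + phi_1 c_1, so
  gamma(0) = (c_0 + phi_1 c_1) / (1 - phi_1^2) = (4.687226 + (-0.055)(-1.024188)) / (1 - (-0.055)^2) = 4.743557 / 0.996975 = 4.757949.
Therefore gamma(0) = 4.7579 (to 4 decimal places).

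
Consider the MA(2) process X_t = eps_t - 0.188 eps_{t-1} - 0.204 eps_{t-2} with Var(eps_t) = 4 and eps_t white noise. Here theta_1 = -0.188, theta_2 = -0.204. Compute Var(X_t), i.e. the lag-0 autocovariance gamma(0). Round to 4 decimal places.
\gamma(0) = 4.3078

For an MA(q) process X_t = eps_t + sum_i theta_i eps_{t-i} with
Var(eps_t) = sigma^2, the variance is
  gamma(0) = sigma^2 * (1 + sum_i theta_i^2).
  sum_i theta_i^2 = (-0.188)^2 + (-0.204)^2 = 0.035344 + 0.041616 = 0.07696.
  gamma(0) = 4 * (1 + 0.07696) = 4 * 1.07696 = 4.30784, which rounds to 4.3078.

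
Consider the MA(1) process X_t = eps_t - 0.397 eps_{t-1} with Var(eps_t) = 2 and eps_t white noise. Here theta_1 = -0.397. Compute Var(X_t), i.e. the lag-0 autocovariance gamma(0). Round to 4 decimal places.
\gamma(0) = 2.3152

For an MA(q) process X_t = eps_t + sum_i theta_i eps_{t-i} with
Var(eps_t) = sigma^2, the variance is
  gamma(0) = sigma^2 * (1 + sum_i theta_i^2).
  sum_i theta_i^2 = (-0.397)^2 = 0.157609.
  gamma(0) = 2 * (1 + 0.157609) = 2 * 1.157609 = 2.315218, which rounds to 2.3152.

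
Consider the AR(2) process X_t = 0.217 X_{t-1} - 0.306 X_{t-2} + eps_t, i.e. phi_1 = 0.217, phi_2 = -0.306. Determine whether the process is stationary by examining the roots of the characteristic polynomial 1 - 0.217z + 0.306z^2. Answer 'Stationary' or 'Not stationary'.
\text{Stationary}

The AR(p) characteristic polynomial is P(z) = 1 - 0.217z + 0.306z^2.
Stationarity requires all roots to lie outside the unit circle, i.e. |z| > 1 for every root.
Set 1 + (-0.217) z + (0.306) z^2 = 0, i.e. a z^2 + b z + c = 0 with a = 0.306, b = -0.217, c = 1.
Discriminant D = b^2 - 4ac = (-0.217)^2 - 4*(0.306)*1 = 0.047089 - (1.224) = -1.176911.
D < 0, so the roots are the complex-conjugate pair z = (-b +/- i sqrt(-D)) / (2a) = 0.3546 +/- 1.7726i.
For a conjugate pair |z|^2 = z * conj(z) = (product of roots) = c/a = 1/(0.306) = 3.267974, so |z| = sqrt(3.267974) = 1.8078 for both roots.
Moduli of all roots: 1.8078, 1.8078.
All moduli strictly greater than 1? Yes.
Verdict: Stationary.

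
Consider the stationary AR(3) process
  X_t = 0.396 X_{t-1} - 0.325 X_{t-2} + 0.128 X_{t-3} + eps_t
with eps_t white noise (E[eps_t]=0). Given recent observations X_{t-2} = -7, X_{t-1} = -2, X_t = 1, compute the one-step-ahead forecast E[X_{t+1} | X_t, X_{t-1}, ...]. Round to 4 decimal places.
E[X_{t+1} \mid \mathcal F_t] = 0.1500

For an AR(p) model X_t = c + sum_i phi_i X_{t-i} + eps_t, the
one-step-ahead conditional mean is
  E[X_{t+1} | X_t, ...] = c + sum_i phi_i X_{t+1-i}.
Substitute known values:
  E[X_{t+1} | ...] = (0.396) * (1) + (-0.325) * (-2) + (0.128) * (-7)
                   = 0.1500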